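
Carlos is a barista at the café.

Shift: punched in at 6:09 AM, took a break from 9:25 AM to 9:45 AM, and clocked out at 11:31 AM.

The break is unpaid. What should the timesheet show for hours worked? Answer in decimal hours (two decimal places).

5.03 hours

Shift: 6:09 AM–11:31 AM = 5 h 22 min; less 20 min break → 5 h 2 min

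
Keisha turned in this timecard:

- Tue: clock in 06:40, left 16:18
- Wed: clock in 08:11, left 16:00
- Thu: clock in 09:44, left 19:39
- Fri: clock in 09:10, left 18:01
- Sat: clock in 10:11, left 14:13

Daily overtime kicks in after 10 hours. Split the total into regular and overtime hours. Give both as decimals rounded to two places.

Regular 40.25 hours, overtime 0.00 hours

Tue: 06:40–16:18 = 9 h 38 min
Wed: 08:11–16:00 = 7 h 49 min
Thu: 09:44–19:39 = 9 h 55 min
Fri: 09:10–18:01 = 8 h 51 min
Sat: 10:11–14:13 = 4 h 2 min
Tue reg 9 h 38 min / OT 0 h 0 min; Wed reg 7 h 49 min / OT 0 h 0 min; Thu reg 9 h 55 min / OT 0 h 0 min; Fri reg 8 h 51 min / OT 0 h 0 min; Sat reg 4 h 2 min / OT 0 h 0 min.
Totals: regular 40 h 15 min, overtime 0 h 0 min.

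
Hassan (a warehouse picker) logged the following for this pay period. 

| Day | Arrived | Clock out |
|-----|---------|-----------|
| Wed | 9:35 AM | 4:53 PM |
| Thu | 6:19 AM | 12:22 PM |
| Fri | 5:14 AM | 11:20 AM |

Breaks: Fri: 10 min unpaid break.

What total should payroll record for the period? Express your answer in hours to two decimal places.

Wed: 9:35 AM–4:53 PM = 7 h 18 min
Thu: 6:19 AM–12:22 PM = 6 h 3 min
Fri: 5:14 AM–11:20 AM = 6 h 6 min; less 10 min break → 5 h 56 min
Total: 7 h 18 min + 6 h 3 min + 5 h 56 min = 19 h 17 min.

19.28 hours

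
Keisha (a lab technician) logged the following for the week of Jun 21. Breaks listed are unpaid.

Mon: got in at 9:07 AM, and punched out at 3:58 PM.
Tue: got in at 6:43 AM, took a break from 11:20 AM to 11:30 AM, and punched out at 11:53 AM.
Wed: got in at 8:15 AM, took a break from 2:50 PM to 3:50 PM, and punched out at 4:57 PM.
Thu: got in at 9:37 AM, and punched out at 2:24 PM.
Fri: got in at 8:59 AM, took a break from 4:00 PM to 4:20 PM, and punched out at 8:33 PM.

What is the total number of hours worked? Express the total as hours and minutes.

35 h 34 min

Mon: 9:07 AM–3:58 PM = 6 h 51 min
Tue: 6:43 AM–11:53 AM = 5 h 10 min; less 10 min break → 5 h 0 min
Wed: 8:15 AM–4:57 PM = 8 h 42 min; less 60 min break → 7 h 42 min
Thu: 9:37 AM–2:24 PM = 4 h 47 min
Fri: 8:59 AM–8:33 PM = 11 h 34 min; less 20 min break → 11 h 14 min
Total: 6 h 51 min + 5 h 0 min + 7 h 42 min + 4 h 47 min + 11 h 14 min = 35 h 34 min.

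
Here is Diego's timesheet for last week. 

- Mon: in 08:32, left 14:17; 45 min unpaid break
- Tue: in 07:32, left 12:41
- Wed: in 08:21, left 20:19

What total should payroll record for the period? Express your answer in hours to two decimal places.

22.12 hours

Mon: 08:32–14:17 = 5 h 45 min; less 45 min break → 5 h 0 min
Tue: 07:32–12:41 = 5 h 9 min
Wed: 08:21–20:19 = 11 h 58 min
Total: 5 h 0 min + 5 h 9 min + 11 h 58 min = 22 h 7 min.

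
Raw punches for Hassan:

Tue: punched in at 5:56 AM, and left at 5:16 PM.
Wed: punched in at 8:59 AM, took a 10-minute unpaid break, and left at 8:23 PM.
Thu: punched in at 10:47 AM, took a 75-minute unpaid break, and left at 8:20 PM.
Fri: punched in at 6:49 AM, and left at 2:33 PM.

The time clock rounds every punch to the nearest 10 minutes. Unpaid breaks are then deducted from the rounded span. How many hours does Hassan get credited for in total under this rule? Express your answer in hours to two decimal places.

Tue: in 5:56 AM→6:00 AM, out 5:16 PM→5:20 PM; 11 h 20 min
Wed: in 8:59 AM→9:00 AM, out 8:23 PM→8:20 PM; 11 h 20 min − 10 min = 11 h 10 min
Thu: in 10:47 AM→10:50 AM, out 8:20 PM→8:20 PM; 9 h 30 min − 75 min = 8 h 15 min
Fri: in 6:49 AM→6:50 AM, out 2:33 PM→2:30 PM; 7 h 40 min
Total credited: 38 h 25 min.

38.42 hours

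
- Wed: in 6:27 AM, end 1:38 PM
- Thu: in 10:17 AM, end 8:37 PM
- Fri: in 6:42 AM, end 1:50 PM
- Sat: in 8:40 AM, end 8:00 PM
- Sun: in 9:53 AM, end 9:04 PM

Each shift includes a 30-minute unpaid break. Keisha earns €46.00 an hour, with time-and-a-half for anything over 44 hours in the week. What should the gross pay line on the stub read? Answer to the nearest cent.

Wed: 6:27 AM–1:38 PM = 7 h 11 min; less 30 min break → 6 h 41 min
Thu: 10:17 AM–8:37 PM = 10 h 20 min; less 30 min break → 9 h 50 min
Fri: 6:42 AM–1:50 PM = 7 h 8 min; less 30 min break → 6 h 38 min
Sat: 8:40 AM–8:00 PM = 11 h 20 min; less 30 min break → 10 h 50 min
Sun: 9:53 AM–9:04 PM = 11 h 11 min; less 30 min break → 10 h 41 min
Total worked: 44 h 40 min = 2680 min.
Regular 44 h 0 min = 2640 min at €46.00/h; overtime 0 h 40 min = 40 min at €69.00/h.
Pay = (2640 × €46.00 + 40 × €69.00) ÷ 60 = €2070.00.

€2070.00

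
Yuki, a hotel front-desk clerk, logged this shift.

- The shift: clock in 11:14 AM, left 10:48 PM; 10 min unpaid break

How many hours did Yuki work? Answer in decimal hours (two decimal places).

11.40 hours

The shift: 11:14 AM–10:48 PM = 11 h 34 min; less 10 min break → 11 h 24 min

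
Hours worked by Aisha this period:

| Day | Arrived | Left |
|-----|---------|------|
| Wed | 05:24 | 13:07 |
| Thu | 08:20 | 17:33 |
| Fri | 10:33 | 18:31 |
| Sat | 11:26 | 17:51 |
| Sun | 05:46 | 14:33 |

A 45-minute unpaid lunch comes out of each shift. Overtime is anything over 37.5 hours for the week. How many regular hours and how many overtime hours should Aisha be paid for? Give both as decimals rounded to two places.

Regular 36.35 hours, overtime 0.00 hours

Wed: 05:24–13:07 = 7 h 43 min; less 45 min break → 6 h 58 min
Thu: 08:20–17:33 = 9 h 13 min; less 45 min break → 8 h 28 min
Fri: 10:33–18:31 = 7 h 58 min; less 45 min break → 7 h 13 min
Sat: 11:26–17:51 = 6 h 25 min; less 45 min break → 5 h 40 min
Sun: 05:46–14:33 = 8 h 47 min; less 45 min break → 8 h 2 min
Total worked: 36 h 21 min = 36.35 h.
Threshold 37.5 h → overtime 0 h 0 min, regular 36 h 21 min.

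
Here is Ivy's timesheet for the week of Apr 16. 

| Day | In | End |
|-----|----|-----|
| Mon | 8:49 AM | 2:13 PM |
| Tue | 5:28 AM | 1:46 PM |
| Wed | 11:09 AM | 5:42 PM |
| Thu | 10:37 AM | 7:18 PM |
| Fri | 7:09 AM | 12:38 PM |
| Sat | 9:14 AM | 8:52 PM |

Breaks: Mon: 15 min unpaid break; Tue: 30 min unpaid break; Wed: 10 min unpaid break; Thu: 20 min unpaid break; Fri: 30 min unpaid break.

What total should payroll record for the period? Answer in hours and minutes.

44 h 18 min

Mon: 8:49 AM–2:13 PM = 5 h 24 min; less 15 min break → 5 h 9 min
Tue: 5:28 AM–1:46 PM = 8 h 18 min; less 30 min break → 7 h 48 min
Wed: 11:09 AM–5:42 PM = 6 h 33 min; less 10 min break → 6 h 23 min
Thu: 10:37 AM–7:18 PM = 8 h 41 min; less 20 min break → 8 h 21 min
Fri: 7:09 AM–12:38 PM = 5 h 29 min; less 30 min break → 4 h 59 min
Sat: 9:14 AM–8:52 PM = 11 h 38 min
Total: 5 h 9 min + 7 h 48 min + 6 h 23 min + 8 h 21 min + 4 h 59 min + 11 h 38 min = 44 h 18 min.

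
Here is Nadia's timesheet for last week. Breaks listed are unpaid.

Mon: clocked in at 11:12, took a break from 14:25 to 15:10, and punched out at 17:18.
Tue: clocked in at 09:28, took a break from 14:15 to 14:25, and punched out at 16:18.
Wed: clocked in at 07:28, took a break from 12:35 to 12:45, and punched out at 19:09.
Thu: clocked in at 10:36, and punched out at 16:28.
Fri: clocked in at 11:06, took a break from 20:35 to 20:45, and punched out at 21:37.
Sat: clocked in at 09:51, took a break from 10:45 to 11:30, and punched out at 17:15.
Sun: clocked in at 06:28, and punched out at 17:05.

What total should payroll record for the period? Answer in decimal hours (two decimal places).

57.02 hours

Mon: 11:12–17:18 = 6 h 6 min; less 45 min break → 5 h 21 min
Tue: 09:28–16:18 = 6 h 50 min; less 10 min break → 6 h 40 min
Wed: 07:28–19:09 = 11 h 41 min; less 10 min break → 11 h 31 min
Thu: 10:36–16:28 = 5 h 52 min
Fri: 11:06–21:37 = 10 h 31 min; less 10 min break → 10 h 21 min
Sat: 09:51–17:15 = 7 h 24 min; less 45 min break → 6 h 39 min
Sun: 06:28–17:05 = 10 h 37 min
Total: 5 h 21 min + 6 h 40 min + 11 h 31 min + 5 h 52 min + 10 h 21 min + 6 h 39 min + 10 h 37 min = 57 h 1 min.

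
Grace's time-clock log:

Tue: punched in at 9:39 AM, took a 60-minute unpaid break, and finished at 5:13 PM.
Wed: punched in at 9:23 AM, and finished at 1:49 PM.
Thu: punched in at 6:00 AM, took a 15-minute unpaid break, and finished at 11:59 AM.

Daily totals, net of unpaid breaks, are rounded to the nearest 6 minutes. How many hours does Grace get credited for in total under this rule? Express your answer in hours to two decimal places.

16.70 hours

Tue: 9:39 AM–5:13 PM = 7 h 34 min − 60 min = 6 h 34 min → rounds to 6 h 36 min
Wed: 9:23 AM–1:49 PM = 4 h 26 min → rounds to 4 h 24 min
Thu: 6:00 AM–11:59 AM = 5 h 59 min − 15 min = 5 h 44 min → rounds to 5 h 42 min
Total credited: 16 h 42 min.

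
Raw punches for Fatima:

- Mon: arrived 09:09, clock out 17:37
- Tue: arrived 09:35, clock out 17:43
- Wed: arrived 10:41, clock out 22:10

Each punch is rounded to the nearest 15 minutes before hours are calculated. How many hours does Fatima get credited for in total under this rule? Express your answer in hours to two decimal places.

28.00 hours

Mon: in 09:09→09:15, out 17:37→17:30; 8 h 15 min
Tue: in 09:35→09:30, out 17:43→17:45; 8 h 15 min
Wed: in 10:41→10:45, out 22:10→22:15; 11 h 30 min
Total credited: 28 h 0 min.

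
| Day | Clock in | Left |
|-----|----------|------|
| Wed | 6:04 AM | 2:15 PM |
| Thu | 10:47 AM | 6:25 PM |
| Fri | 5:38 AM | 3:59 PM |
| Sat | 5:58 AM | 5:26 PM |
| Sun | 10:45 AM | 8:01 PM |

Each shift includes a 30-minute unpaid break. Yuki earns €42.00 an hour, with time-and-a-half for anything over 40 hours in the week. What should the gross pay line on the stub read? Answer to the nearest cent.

€1957.20

Wed: 6:04 AM–2:15 PM = 8 h 11 min; less 30 min break → 7 h 41 min
Thu: 10:47 AM–6:25 PM = 7 h 38 min; less 30 min break → 7 h 8 min
Fri: 5:38 AM–3:59 PM = 10 h 21 min; less 30 min break → 9 h 51 min
Sat: 5:58 AM–5:26 PM = 11 h 28 min; less 30 min break → 10 h 58 min
Sun: 10:45 AM–8:01 PM = 9 h 16 min; less 30 min break → 8 h 46 min
Total worked: 44 h 24 min = 2664 min.
Regular 40 h 0 min = 2400 min at €42.00/h; overtime 4 h 24 min = 264 min at €63.00/h.
Pay = (2400 × €42.00 + 264 × €63.00) ÷ 60 = €1957.20.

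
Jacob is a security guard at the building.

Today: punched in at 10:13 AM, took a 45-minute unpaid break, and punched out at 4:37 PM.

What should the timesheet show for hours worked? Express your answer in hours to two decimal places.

5.65 hours

Today: 10:13 AM–4:37 PM = 6 h 24 min; less 45 min break → 5 h 39 min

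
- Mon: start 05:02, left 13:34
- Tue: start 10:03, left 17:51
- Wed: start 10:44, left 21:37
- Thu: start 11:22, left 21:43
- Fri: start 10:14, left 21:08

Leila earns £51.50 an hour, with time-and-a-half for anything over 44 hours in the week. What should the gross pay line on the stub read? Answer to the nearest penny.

Mon: 05:02–13:34 = 8 h 32 min
Tue: 10:03–17:51 = 7 h 48 min
Wed: 10:44–21:37 = 10 h 53 min
Thu: 11:22–21:43 = 10 h 21 min
Fri: 10:14–21:08 = 10 h 54 min
Total worked: 48 h 28 min = 2908 min.
Regular 44 h 0 min = 2640 min at £51.50/h; overtime 4 h 28 min = 268 min at £77.25/h.
Pay = (2640 × £51.50 + 268 × £77.25) ÷ 60 = £2611.05.

£2611.05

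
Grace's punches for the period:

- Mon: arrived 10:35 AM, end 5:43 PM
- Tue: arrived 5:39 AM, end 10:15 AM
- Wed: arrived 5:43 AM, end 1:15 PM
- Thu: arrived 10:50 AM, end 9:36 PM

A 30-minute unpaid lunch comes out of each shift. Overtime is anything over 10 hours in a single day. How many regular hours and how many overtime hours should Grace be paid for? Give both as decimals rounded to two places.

Mon: 10:35 AM–5:43 PM = 7 h 8 min; less 30 min break → 6 h 38 min
Tue: 5:39 AM–10:15 AM = 4 h 36 min; less 30 min break → 4 h 6 min
Wed: 5:43 AM–1:15 PM = 7 h 32 min; less 30 min break → 7 h 2 min
Thu: 10:50 AM–9:36 PM = 10 h 46 min; less 30 min break → 10 h 16 min
Mon reg 6 h 38 min / OT 0 h 0 min; Tue reg 4 h 6 min / OT 0 h 0 min; Wed reg 7 h 2 min / OT 0 h 0 min; Thu reg 10 h 0 min / OT 0 h 16 min.
Totals: regular 27 h 46 min, overtime 0 h 16 min.

Regular 27.77 hours, overtime 0.27 hours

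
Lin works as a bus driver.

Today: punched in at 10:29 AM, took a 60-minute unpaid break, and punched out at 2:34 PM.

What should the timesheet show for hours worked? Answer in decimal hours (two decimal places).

Today: 10:29 AM–2:34 PM = 4 h 5 min; less 60 min break → 3 h 5 min

3.08 hours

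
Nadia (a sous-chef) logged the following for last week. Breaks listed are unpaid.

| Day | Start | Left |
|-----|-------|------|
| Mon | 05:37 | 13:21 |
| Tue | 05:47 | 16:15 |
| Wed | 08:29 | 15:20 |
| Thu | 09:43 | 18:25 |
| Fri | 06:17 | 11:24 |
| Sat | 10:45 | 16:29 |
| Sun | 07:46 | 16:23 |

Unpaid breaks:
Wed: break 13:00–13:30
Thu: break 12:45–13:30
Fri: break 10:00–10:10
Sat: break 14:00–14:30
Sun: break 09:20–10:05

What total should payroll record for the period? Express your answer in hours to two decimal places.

50.55 hours

Mon: 05:37–13:21 = 7 h 44 min
Tue: 05:47–16:15 = 10 h 28 min
Wed: 08:29–15:20 = 6 h 51 min; less 30 min break → 6 h 21 min
Thu: 09:43–18:25 = 8 h 42 min; less 45 min break → 7 h 57 min
Fri: 06:17–11:24 = 5 h 7 min; less 10 min break → 4 h 57 min
Sat: 10:45–16:29 = 5 h 44 min; less 30 min break → 5 h 14 min
Sun: 07:46–16:23 = 8 h 37 min; less 45 min break → 7 h 52 min
Total: 7 h 44 min + 10 h 28 min + 6 h 21 min + 7 h 57 min + 4 h 57 min + 5 h 14 min + 7 h 52 min = 50 h 33 min.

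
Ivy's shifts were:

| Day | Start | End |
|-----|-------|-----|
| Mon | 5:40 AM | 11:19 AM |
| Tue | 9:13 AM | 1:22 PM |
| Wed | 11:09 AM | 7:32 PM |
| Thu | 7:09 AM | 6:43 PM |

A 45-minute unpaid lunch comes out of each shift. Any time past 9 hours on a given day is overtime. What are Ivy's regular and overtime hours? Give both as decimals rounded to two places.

Regular 24.93 hours, overtime 1.82 hours

Mon: 5:40 AM–11:19 AM = 5 h 39 min; less 45 min break → 4 h 54 min
Tue: 9:13 AM–1:22 PM = 4 h 9 min; less 45 min break → 3 h 24 min
Wed: 11:09 AM–7:32 PM = 8 h 23 min; less 45 min break → 7 h 38 min
Thu: 7:09 AM–6:43 PM = 11 h 34 min; less 45 min break → 10 h 49 min
Mon reg 4 h 54 min / OT 0 h 0 min; Tue reg 3 h 24 min / OT 0 h 0 min; Wed reg 7 h 38 min / OT 0 h 0 min; Thu reg 9 h 0 min / OT 1 h 49 min.
Totals: regular 24 h 56 min, overtime 1 h 49 min.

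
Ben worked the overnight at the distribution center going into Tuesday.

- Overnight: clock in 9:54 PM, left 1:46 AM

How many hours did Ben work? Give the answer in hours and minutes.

Overnight: 9:54 PM → midnight = 2 h 6 min; midnight → 1:46 AM = 1 h 46 min; span 3 h 52 min

3 h 52 min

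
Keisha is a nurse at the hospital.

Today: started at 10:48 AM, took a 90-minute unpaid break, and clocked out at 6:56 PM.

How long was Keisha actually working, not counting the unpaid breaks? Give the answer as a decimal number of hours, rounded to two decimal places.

Today: 10:48 AM–6:56 PM = 8 h 8 min; less 90 min break → 6 h 38 min

6.63 hours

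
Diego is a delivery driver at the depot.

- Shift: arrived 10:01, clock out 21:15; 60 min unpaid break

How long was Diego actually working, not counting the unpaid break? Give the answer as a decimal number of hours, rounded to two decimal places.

Shift: 10:01–21:15 = 11 h 14 min; less 60 min break → 10 h 14 min

10.23 hours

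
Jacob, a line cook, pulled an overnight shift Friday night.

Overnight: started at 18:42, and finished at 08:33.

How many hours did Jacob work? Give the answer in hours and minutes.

13 h 51 min

Overnight: 18:42 → midnight = 5 h 18 min; midnight → 08:33 = 8 h 33 min; span 13 h 51 min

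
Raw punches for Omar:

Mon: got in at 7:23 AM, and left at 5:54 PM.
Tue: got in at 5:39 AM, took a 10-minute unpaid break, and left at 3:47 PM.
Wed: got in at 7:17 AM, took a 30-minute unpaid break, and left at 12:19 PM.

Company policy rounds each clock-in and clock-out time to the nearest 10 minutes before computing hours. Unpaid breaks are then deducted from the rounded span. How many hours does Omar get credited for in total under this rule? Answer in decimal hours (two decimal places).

25.00 hours

Mon: in 7:23 AM→7:20 AM, out 5:54 PM→5:50 PM; 10 h 30 min
Tue: in 5:39 AM→5:40 AM, out 3:47 PM→3:50 PM; 10 h 10 min − 10 min = 10 h 0 min
Wed: in 7:17 AM→7:20 AM, out 12:19 PM→12:20 PM; 5 h 0 min − 30 min = 4 h 30 min
Total credited: 25 h 0 min.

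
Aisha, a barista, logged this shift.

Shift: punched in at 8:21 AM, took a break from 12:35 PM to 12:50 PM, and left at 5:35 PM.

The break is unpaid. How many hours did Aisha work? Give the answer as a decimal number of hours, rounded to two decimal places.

8.98 hours

Shift: 8:21 AM–5:35 PM = 9 h 14 min; less 15 min break → 8 h 59 min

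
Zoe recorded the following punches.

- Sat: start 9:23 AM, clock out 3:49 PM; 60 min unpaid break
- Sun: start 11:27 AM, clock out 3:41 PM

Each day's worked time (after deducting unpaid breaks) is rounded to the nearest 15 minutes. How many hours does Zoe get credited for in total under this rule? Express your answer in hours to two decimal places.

Sat: 9:23 AM–3:49 PM = 6 h 26 min − 60 min = 5 h 26 min → rounds to 5 h 30 min
Sun: 11:27 AM–3:41 PM = 4 h 14 min → rounds to 4 h 15 min
Total credited: 9 h 45 min.

9.75 hours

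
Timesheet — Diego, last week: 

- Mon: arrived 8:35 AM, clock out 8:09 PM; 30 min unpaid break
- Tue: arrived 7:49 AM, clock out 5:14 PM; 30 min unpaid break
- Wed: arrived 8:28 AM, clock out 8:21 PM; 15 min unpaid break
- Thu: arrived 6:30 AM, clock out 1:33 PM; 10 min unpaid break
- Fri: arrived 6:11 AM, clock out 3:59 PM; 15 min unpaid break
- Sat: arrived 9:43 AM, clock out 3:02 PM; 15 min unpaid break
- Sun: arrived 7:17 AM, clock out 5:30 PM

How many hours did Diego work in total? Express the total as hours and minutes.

63 h 20 min

Mon: 8:35 AM–8:09 PM = 11 h 34 min; less 30 min break → 11 h 4 min
Tue: 7:49 AM–5:14 PM = 9 h 25 min; less 30 min break → 8 h 55 min
Wed: 8:28 AM–8:21 PM = 11 h 53 min; less 15 min break → 11 h 38 min
Thu: 6:30 AM–1:33 PM = 7 h 3 min; less 10 min break → 6 h 53 min
Fri: 6:11 AM–3:59 PM = 9 h 48 min; less 15 min break → 9 h 33 min
Sat: 9:43 AM–3:02 PM = 5 h 19 min; less 15 min break → 5 h 4 min
Sun: 7:17 AM–5:30 PM = 10 h 13 min
Total: 11 h 4 min + 8 h 55 min + 11 h 38 min + 6 h 53 min + 9 h 33 min + 5 h 4 min + 10 h 13 min = 63 h 20 min.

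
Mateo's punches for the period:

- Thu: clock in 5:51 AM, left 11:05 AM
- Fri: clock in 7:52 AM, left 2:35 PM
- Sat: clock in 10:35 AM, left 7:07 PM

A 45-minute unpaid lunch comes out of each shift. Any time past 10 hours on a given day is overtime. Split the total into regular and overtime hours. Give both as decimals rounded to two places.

Thu: 5:51 AM–11:05 AM = 5 h 14 min; less 45 min break → 4 h 29 min
Fri: 7:52 AM–2:35 PM = 6 h 43 min; less 45 min break → 5 h 58 min
Sat: 10:35 AM–7:07 PM = 8 h 32 min; less 45 min break → 7 h 47 min
Thu reg 4 h 29 min / OT 0 h 0 min; Fri reg 5 h 58 min / OT 0 h 0 min; Sat reg 7 h 47 min / OT 0 h 0 min.
Totals: regular 18 h 14 min, overtime 0 h 0 min.

Regular 18.23 hours, overtime 0.00 hours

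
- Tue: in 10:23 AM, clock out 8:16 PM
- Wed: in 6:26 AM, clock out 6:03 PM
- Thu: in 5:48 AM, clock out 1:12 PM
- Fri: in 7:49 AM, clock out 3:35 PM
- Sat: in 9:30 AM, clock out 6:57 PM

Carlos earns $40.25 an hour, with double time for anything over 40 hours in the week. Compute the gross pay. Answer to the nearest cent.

$2102.39

Tue: 10:23 AM–8:16 PM = 9 h 53 min
Wed: 6:26 AM–6:03 PM = 11 h 37 min
Thu: 5:48 AM–1:12 PM = 7 h 24 min
Fri: 7:49 AM–3:35 PM = 7 h 46 min
Sat: 9:30 AM–6:57 PM = 9 h 27 min
Total worked: 46 h 7 min = 2767 min.
Regular 40 h 0 min = 2400 min at $40.25/h; overtime 6 h 7 min = 367 min at $80.50/h.
Pay = (2400 × $40.25 + 367 × $80.50) ÷ 60 = $2102.39.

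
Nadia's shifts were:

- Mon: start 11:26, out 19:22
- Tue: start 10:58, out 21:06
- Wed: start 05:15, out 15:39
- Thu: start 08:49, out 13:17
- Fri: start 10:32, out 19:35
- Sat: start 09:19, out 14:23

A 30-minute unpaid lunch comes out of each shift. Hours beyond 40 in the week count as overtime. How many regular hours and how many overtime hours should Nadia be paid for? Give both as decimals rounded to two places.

Regular 40.00 hours, overtime 4.05 hours

Mon: 11:26–19:22 = 7 h 56 min; less 30 min break → 7 h 26 min
Tue: 10:58–21:06 = 10 h 8 min; less 30 min break → 9 h 38 min
Wed: 05:15–15:39 = 10 h 24 min; less 30 min break → 9 h 54 min
Thu: 08:49–13:17 = 4 h 28 min; less 30 min break → 3 h 58 min
Fri: 10:32–19:35 = 9 h 3 min; less 30 min break → 8 h 33 min
Sat: 09:19–14:23 = 5 h 4 min; less 30 min break → 4 h 34 min
Total worked: 44 h 3 min = 44.05 h.
Threshold 40 h → overtime 4 h 3 min, regular 40 h 0 min.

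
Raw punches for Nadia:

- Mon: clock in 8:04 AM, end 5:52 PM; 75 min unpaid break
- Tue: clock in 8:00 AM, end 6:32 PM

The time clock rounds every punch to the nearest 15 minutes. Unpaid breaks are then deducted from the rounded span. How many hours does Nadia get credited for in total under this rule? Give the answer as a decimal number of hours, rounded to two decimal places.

Mon: in 8:04 AM→8:00 AM, out 5:52 PM→5:45 PM; 9 h 45 min − 75 min = 8 h 30 min
Tue: in 8:00 AM→8:00 AM, out 6:32 PM→6:30 PM; 10 h 30 min
Total credited: 19 h 0 min.

19.00 hours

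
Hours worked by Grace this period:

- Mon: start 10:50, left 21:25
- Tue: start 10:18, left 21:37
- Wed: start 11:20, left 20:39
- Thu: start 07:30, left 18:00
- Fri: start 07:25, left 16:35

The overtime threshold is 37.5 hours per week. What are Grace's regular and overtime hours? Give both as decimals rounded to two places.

Regular 37.50 hours, overtime 13.38 hours

Mon: 10:50–21:25 = 10 h 35 min
Tue: 10:18–21:37 = 11 h 19 min
Wed: 11:20–20:39 = 9 h 19 min
Thu: 07:30–18:00 = 10 h 30 min
Fri: 07:25–16:35 = 9 h 10 min
Total worked: 50 h 53 min = 50.88 h.
Threshold 37.5 h → overtime 13 h 23 min, regular 37 h 30 min.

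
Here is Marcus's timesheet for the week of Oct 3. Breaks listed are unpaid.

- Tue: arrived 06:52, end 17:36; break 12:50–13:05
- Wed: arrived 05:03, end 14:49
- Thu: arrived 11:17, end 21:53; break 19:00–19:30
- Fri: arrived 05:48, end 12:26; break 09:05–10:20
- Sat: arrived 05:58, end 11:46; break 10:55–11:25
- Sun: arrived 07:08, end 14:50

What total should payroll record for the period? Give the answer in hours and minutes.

48 h 44 min

Tue: 06:52–17:36 = 10 h 44 min; less 15 min break → 10 h 29 min
Wed: 05:03–14:49 = 9 h 46 min
Thu: 11:17–21:53 = 10 h 36 min; less 30 min break → 10 h 6 min
Fri: 05:48–12:26 = 6 h 38 min; less 75 min break → 5 h 23 min
Sat: 05:58–11:46 = 5 h 48 min; less 30 min break → 5 h 18 min
Sun: 07:08–14:50 = 7 h 42 min
Total: 10 h 29 min + 9 h 46 min + 10 h 6 min + 5 h 23 min + 5 h 18 min + 7 h 42 min = 48 h 44 min.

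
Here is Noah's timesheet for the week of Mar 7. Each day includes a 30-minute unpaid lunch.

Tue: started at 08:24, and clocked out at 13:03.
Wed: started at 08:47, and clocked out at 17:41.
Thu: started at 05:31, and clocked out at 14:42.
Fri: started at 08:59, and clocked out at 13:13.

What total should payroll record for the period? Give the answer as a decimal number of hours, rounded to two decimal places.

24.97 hours

Tue: 08:24–13:03 = 4 h 39 min; less 30 min break → 4 h 9 min
Wed: 08:47–17:41 = 8 h 54 min; less 30 min break → 8 h 24 min
Thu: 05:31–14:42 = 9 h 11 min; less 30 min break → 8 h 41 min
Fri: 08:59–13:13 = 4 h 14 min; less 30 min break → 3 h 44 min
Total: 4 h 9 min + 8 h 24 min + 8 h 41 min + 3 h 44 min = 24 h 58 min.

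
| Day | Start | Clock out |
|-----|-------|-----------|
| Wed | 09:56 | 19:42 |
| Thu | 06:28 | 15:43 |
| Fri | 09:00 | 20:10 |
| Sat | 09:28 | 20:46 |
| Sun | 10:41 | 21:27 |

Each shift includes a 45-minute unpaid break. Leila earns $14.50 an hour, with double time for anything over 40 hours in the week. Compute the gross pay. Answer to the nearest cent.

Wed: 09:56–19:42 = 9 h 46 min; less 45 min break → 9 h 1 min
Thu: 06:28–15:43 = 9 h 15 min; less 45 min break → 8 h 30 min
Fri: 09:00–20:10 = 11 h 10 min; less 45 min break → 10 h 25 min
Sat: 09:28–20:46 = 11 h 18 min; less 45 min break → 10 h 33 min
Sun: 10:41–21:27 = 10 h 46 min; less 45 min break → 10 h 1 min
Total worked: 48 h 30 min = 2910 min.
Regular 40 h 0 min = 2400 min at $14.50/h; overtime 8 h 30 min = 510 min at $29.00/h.
Pay = (2400 × $14.50 + 510 × $29.00) ÷ 60 = $826.50.

$826.50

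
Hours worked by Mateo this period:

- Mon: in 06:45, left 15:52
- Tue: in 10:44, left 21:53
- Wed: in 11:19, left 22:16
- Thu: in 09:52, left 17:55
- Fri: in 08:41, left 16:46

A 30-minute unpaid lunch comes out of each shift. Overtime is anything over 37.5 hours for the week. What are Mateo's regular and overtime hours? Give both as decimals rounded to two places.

Regular 37.50 hours, overtime 7.35 hours

Mon: 06:45–15:52 = 9 h 7 min; less 30 min break → 8 h 37 min
Tue: 10:44–21:53 = 11 h 9 min; less 30 min break → 10 h 39 min
Wed: 11:19–22:16 = 10 h 57 min; less 30 min break → 10 h 27 min
Thu: 09:52–17:55 = 8 h 3 min; less 30 min break → 7 h 33 min
Fri: 08:41–16:46 = 8 h 5 min; less 30 min break → 7 h 35 min
Total worked: 44 h 51 min = 44.85 h.
Threshold 37.5 h → overtime 7 h 21 min, regular 37 h 30 min.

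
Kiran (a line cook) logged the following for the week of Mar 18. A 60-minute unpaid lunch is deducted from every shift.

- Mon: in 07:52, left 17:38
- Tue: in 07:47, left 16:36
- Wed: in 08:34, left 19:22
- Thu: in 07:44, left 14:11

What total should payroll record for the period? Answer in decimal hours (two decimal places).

31.83 hours

Mon: 07:52–17:38 = 9 h 46 min; less 60 min break → 8 h 46 min
Tue: 07:47–16:36 = 8 h 49 min; less 60 min break → 7 h 49 min
Wed: 08:34–19:22 = 10 h 48 min; less 60 min break → 9 h 48 min
Thu: 07:44–14:11 = 6 h 27 min; less 60 min break → 5 h 27 min
Total: 8 h 46 min + 7 h 49 min + 9 h 48 min + 5 h 27 min = 31 h 50 min.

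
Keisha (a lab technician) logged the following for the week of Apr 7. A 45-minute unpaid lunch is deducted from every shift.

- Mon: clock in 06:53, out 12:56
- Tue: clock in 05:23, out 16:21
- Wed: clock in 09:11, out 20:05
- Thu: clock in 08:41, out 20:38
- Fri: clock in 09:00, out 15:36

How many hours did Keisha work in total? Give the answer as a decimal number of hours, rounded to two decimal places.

Mon: 06:53–12:56 = 6 h 3 min; less 45 min break → 5 h 18 min
Tue: 05:23–16:21 = 10 h 58 min; less 45 min break → 10 h 13 min
Wed: 09:11–20:05 = 10 h 54 min; less 45 min break → 10 h 9 min
Thu: 08:41–20:38 = 11 h 57 min; less 45 min break → 11 h 12 min
Fri: 09:00–15:36 = 6 h 36 min; less 45 min break → 5 h 51 min
Total: 5 h 18 min + 10 h 13 min + 10 h 9 min + 11 h 12 min + 5 h 51 min = 42 h 43 min.

42.72 hours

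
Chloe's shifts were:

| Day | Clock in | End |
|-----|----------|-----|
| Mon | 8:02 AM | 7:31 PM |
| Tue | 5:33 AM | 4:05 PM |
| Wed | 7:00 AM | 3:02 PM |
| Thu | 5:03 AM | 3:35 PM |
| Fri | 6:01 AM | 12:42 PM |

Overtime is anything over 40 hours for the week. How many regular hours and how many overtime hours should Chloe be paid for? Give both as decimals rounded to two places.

Regular 40.00 hours, overtime 7.27 hours

Mon: 8:02 AM–7:31 PM = 11 h 29 min
Tue: 5:33 AM–4:05 PM = 10 h 32 min
Wed: 7:00 AM–3:02 PM = 8 h 2 min
Thu: 5:03 AM–3:35 PM = 10 h 32 min
Fri: 6:01 AM–12:42 PM = 6 h 41 min
Total worked: 47 h 16 min = 47.27 h.
Threshold 40 h → overtime 7 h 16 min, regular 40 h 0 min.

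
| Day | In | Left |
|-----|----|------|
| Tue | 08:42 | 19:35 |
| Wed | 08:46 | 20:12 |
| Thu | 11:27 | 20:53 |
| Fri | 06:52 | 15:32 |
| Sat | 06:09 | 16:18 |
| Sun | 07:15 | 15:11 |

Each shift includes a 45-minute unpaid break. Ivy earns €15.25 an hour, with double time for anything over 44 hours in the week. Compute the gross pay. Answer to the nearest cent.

€976.00

Tue: 08:42–19:35 = 10 h 53 min; less 45 min break → 10 h 8 min
Wed: 08:46–20:12 = 11 h 26 min; less 45 min break → 10 h 41 min
Thu: 11:27–20:53 = 9 h 26 min; less 45 min break → 8 h 41 min
Fri: 06:52–15:32 = 8 h 40 min; less 45 min break → 7 h 55 min
Sat: 06:09–16:18 = 10 h 9 min; less 45 min break → 9 h 24 min
Sun: 07:15–15:11 = 7 h 56 min; less 45 min break → 7 h 11 min
Total worked: 54 h 0 min = 3240 min.
Regular 44 h 0 min = 2640 min at €15.25/h; overtime 10 h 0 min = 600 min at €30.50/h.
Pay = (2640 × €15.25 + 600 × €30.50) ÷ 60 = €976.00.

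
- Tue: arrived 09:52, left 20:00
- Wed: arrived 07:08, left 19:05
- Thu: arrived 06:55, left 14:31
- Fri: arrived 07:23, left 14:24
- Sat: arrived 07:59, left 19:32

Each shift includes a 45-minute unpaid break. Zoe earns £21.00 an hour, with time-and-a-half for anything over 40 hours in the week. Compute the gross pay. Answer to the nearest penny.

Tue: 09:52–20:00 = 10 h 8 min; less 45 min break → 9 h 23 min
Wed: 07:08–19:05 = 11 h 57 min; less 45 min break → 11 h 12 min
Thu: 06:55–14:31 = 7 h 36 min; less 45 min break → 6 h 51 min
Fri: 07:23–14:24 = 7 h 1 min; less 45 min break → 6 h 16 min
Sat: 07:59–19:32 = 11 h 33 min; less 45 min break → 10 h 48 min
Total worked: 44 h 30 min = 2670 min.
Regular 40 h 0 min = 2400 min at £21.00/h; overtime 4 h 30 min = 270 min at £31.50/h.
Pay = (2400 × £21.00 + 270 × £31.50) ÷ 60 = £981.75.

£981.75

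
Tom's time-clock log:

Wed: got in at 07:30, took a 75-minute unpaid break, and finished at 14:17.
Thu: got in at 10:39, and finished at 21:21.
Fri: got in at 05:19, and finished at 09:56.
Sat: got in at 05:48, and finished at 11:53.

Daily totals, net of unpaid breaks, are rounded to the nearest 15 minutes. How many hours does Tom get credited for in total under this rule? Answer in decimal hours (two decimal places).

26.75 hours

Wed: 07:30–14:17 = 6 h 47 min − 75 min = 5 h 32 min → rounds to 5 h 30 min
Thu: 10:39–21:21 = 10 h 42 min → rounds to 10 h 45 min
Fri: 05:19–09:56 = 4 h 37 min → rounds to 4 h 30 min
Sat: 05:48–11:53 = 6 h 5 min → rounds to 6 h 0 min
Total credited: 26 h 45 min.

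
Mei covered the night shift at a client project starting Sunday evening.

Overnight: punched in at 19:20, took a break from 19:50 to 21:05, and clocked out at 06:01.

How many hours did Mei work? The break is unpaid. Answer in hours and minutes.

Overnight: 19:20 → midnight = 4 h 40 min; midnight → 06:01 = 6 h 1 min; span 10 h 41 min; less 75 min break → 9 h 26 min

9 h 26 min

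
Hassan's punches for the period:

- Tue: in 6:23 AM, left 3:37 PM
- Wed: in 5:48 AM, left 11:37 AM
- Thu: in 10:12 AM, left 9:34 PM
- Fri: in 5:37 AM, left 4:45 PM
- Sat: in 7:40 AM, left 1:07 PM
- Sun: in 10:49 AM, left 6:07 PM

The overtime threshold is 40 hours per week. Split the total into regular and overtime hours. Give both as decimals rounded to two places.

Tue: 6:23 AM–3:37 PM = 9 h 14 min
Wed: 5:48 AM–11:37 AM = 5 h 49 min
Thu: 10:12 AM–9:34 PM = 11 h 22 min
Fri: 5:37 AM–4:45 PM = 11 h 8 min
Sat: 7:40 AM–1:07 PM = 5 h 27 min
Sun: 10:49 AM–6:07 PM = 7 h 18 min
Total worked: 50 h 18 min = 50.30 h.
Threshold 40 h → overtime 10 h 18 min, regular 40 h 0 min.

Regular 40.00 hours, overtime 10.30 hours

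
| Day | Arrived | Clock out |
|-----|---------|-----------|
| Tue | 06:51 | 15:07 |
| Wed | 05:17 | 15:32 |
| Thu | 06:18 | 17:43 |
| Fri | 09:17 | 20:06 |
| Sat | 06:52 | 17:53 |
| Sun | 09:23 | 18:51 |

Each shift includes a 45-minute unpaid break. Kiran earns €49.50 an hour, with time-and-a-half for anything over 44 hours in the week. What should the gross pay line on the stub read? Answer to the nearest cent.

€3123.45

Tue: 06:51–15:07 = 8 h 16 min; less 45 min break → 7 h 31 min
Wed: 05:17–15:32 = 10 h 15 min; less 45 min break → 9 h 30 min
Thu: 06:18–17:43 = 11 h 25 min; less 45 min break → 10 h 40 min
Fri: 09:17–20:06 = 10 h 49 min; less 45 min break → 10 h 4 min
Sat: 06:52–17:53 = 11 h 1 min; less 45 min break → 10 h 16 min
Sun: 09:23–18:51 = 9 h 28 min; less 45 min break → 8 h 43 min
Total worked: 56 h 44 min = 3404 min.
Regular 44 h 0 min = 2640 min at €49.50/h; overtime 12 h 44 min = 764 min at €74.25/h.
Pay = (2640 × €49.50 + 764 × €74.25) ÷ 60 = €3123.45.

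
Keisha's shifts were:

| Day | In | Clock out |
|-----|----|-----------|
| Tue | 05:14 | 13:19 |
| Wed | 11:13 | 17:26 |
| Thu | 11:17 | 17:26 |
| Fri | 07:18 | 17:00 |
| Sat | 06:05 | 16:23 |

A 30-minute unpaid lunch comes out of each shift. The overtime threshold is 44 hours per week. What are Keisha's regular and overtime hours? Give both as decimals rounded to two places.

Tue: 05:14–13:19 = 8 h 5 min; less 30 min break → 7 h 35 min
Wed: 11:13–17:26 = 6 h 13 min; less 30 min break → 5 h 43 min
Thu: 11:17–17:26 = 6 h 9 min; less 30 min break → 5 h 39 min
Fri: 07:18–17:00 = 9 h 42 min; less 30 min break → 9 h 12 min
Sat: 06:05–16:23 = 10 h 18 min; less 30 min break → 9 h 48 min
Total worked: 37 h 57 min = 37.95 h.
Threshold 44 h → overtime 0 h 0 min, regular 37 h 57 min.

Regular 37.95 hours, overtime 0.00 hours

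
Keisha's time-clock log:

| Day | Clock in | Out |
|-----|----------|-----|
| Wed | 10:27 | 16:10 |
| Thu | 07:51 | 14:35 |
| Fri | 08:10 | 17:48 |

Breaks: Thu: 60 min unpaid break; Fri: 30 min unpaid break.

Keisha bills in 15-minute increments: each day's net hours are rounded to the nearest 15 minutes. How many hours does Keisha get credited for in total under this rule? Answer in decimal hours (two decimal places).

Wed: 10:27–16:10 = 5 h 43 min → rounds to 5 h 45 min
Thu: 07:51–14:35 = 6 h 44 min − 60 min = 5 h 44 min → rounds to 5 h 45 min
Fri: 08:10–17:48 = 9 h 38 min − 30 min = 9 h 8 min → rounds to 9 h 15 min
Total credited: 20 h 45 min.

20.75 hours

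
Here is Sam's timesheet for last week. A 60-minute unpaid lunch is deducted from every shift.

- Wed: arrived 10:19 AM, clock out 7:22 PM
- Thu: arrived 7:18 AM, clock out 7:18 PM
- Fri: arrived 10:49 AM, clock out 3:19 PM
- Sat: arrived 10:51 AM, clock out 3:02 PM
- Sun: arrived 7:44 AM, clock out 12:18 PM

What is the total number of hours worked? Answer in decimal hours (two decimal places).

29.30 hours

Wed: 10:19 AM–7:22 PM = 9 h 3 min; less 60 min break → 8 h 3 min
Thu: 7:18 AM–7:18 PM = 12 h 0 min; less 60 min break → 11 h 0 min
Fri: 10:49 AM–3:19 PM = 4 h 30 min; less 60 min break → 3 h 30 min
Sat: 10:51 AM–3:02 PM = 4 h 11 min; less 60 min break → 3 h 11 min
Sun: 7:44 AM–12:18 PM = 4 h 34 min; less 60 min break → 3 h 34 min
Total: 8 h 3 min + 11 h 0 min + 3 h 30 min + 3 h 11 min + 3 h 34 min = 29 h 18 min.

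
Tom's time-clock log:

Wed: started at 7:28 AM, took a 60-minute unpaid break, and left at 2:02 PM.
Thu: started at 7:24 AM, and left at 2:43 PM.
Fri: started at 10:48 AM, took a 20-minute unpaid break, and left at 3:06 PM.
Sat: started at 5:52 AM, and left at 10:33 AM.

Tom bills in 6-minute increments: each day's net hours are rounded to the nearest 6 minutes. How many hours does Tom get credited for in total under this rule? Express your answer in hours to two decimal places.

Wed: 7:28 AM–2:02 PM = 6 h 34 min − 60 min = 5 h 34 min → rounds to 5 h 36 min
Thu: 7:24 AM–2:43 PM = 7 h 19 min → rounds to 7 h 18 min
Fri: 10:48 AM–3:06 PM = 4 h 18 min − 20 min = 3 h 58 min → rounds to 4 h 0 min
Sat: 5:52 AM–10:33 AM = 4 h 41 min → rounds to 4 h 42 min
Total credited: 21 h 36 min.

21.60 hours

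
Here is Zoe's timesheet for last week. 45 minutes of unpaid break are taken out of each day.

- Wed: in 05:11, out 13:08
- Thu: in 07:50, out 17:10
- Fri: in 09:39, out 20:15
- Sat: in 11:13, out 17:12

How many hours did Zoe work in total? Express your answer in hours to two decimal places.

Wed: 05:11–13:08 = 7 h 57 min; less 45 min break → 7 h 12 min
Thu: 07:50–17:10 = 9 h 20 min; less 45 min break → 8 h 35 min
Fri: 09:39–20:15 = 10 h 36 min; less 45 min break → 9 h 51 min
Sat: 11:13–17:12 = 5 h 59 min; less 45 min break → 5 h 14 min
Total: 7 h 12 min + 8 h 35 min + 9 h 51 min + 5 h 14 min = 30 h 52 min.

30.87 hours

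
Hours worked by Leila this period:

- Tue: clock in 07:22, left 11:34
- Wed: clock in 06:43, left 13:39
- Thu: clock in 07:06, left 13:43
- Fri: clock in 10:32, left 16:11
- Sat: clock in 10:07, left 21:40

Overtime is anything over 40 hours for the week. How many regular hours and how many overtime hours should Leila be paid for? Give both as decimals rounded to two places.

Tue: 07:22–11:34 = 4 h 12 min
Wed: 06:43–13:39 = 6 h 56 min
Thu: 07:06–13:43 = 6 h 37 min
Fri: 10:32–16:11 = 5 h 39 min
Sat: 10:07–21:40 = 11 h 33 min
Total worked: 34 h 57 min = 34.95 h.
Threshold 40 h → overtime 0 h 0 min, regular 34 h 57 min.

Regular 34.95 hours, overtime 0.00 hours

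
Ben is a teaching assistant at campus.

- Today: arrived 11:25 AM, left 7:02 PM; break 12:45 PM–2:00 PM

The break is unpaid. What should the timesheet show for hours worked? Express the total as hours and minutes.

Today: 11:25 AM–7:02 PM = 7 h 37 min; less 75 min break → 6 h 22 min

6 h 22 min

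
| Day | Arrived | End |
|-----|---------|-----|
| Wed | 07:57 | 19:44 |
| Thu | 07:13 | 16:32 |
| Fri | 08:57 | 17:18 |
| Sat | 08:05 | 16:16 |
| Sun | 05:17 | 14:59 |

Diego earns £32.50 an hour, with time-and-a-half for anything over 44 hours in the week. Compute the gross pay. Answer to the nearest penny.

Wed: 07:57–19:44 = 11 h 47 min
Thu: 07:13–16:32 = 9 h 19 min
Fri: 08:57–17:18 = 8 h 21 min
Sat: 08:05–16:16 = 8 h 11 min
Sun: 05:17–14:59 = 9 h 42 min
Total worked: 47 h 20 min = 2840 min.
Regular 44 h 0 min = 2640 min at £32.50/h; overtime 3 h 20 min = 200 min at £48.75/h.
Pay = (2640 × £32.50 + 200 × £48.75) ÷ 60 = £1592.50.

£1592.50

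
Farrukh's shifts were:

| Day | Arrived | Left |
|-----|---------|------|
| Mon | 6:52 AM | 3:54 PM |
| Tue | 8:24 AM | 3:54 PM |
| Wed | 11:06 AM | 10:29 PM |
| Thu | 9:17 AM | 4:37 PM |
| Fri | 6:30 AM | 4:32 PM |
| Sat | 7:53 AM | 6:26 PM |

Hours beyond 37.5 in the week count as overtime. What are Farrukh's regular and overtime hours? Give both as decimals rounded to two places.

Mon: 6:52 AM–3:54 PM = 9 h 2 min
Tue: 8:24 AM–3:54 PM = 7 h 30 min
Wed: 11:06 AM–10:29 PM = 11 h 23 min
Thu: 9:17 AM–4:37 PM = 7 h 20 min
Fri: 6:30 AM–4:32 PM = 10 h 2 min
Sat: 7:53 AM–6:26 PM = 10 h 33 min
Total worked: 55 h 50 min = 55.83 h.
Threshold 37.5 h → overtime 18 h 20 min, regular 37 h 30 min.

Regular 37.50 hours, overtime 18.33 hours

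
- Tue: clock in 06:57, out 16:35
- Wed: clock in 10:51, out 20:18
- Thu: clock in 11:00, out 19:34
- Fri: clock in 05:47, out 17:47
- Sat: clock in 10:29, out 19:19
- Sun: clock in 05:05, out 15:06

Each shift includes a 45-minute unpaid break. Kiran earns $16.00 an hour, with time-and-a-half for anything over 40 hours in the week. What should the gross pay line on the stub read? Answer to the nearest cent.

$976.00

Tue: 06:57–16:35 = 9 h 38 min; less 45 min break → 8 h 53 min
Wed: 10:51–20:18 = 9 h 27 min; less 45 min break → 8 h 42 min
Thu: 11:00–19:34 = 8 h 34 min; less 45 min break → 7 h 49 min
Fri: 05:47–17:47 = 12 h 0 min; less 45 min break → 11 h 15 min
Sat: 10:29–19:19 = 8 h 50 min; less 45 min break → 8 h 5 min
Sun: 05:05–15:06 = 10 h 1 min; less 45 min break → 9 h 16 min
Total worked: 54 h 0 min = 3240 min.
Regular 40 h 0 min = 2400 min at $16.00/h; overtime 14 h 0 min = 840 min at $24.00/h.
Pay = (2400 × $16.00 + 840 × $24.00) ÷ 60 = $976.00.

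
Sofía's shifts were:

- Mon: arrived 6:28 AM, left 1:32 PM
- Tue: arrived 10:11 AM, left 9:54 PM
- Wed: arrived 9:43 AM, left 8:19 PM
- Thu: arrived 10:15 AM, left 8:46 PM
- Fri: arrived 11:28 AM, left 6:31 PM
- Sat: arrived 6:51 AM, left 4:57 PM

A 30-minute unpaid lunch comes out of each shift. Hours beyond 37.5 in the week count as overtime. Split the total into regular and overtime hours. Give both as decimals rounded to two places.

Regular 37.50 hours, overtime 16.55 hours

Mon: 6:28 AM–1:32 PM = 7 h 4 min; less 30 min break → 6 h 34 min
Tue: 10:11 AM–9:54 PM = 11 h 43 min; less 30 min break → 11 h 13 min
Wed: 9:43 AM–8:19 PM = 10 h 36 min; less 30 min break → 10 h 6 min
Thu: 10:15 AM–8:46 PM = 10 h 31 min; less 30 min break → 10 h 1 min
Fri: 11:28 AM–6:31 PM = 7 h 3 min; less 30 min break → 6 h 33 min
Sat: 6:51 AM–4:57 PM = 10 h 6 min; less 30 min break → 9 h 36 min
Total worked: 54 h 3 min = 54.05 h.
Threshold 37.5 h → overtime 16 h 33 min, regular 37 h 30 min.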